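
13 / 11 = 1.18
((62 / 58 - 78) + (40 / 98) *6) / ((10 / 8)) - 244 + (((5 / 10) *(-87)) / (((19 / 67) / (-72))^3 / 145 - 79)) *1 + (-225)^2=459767918994442117462971 / 9136525552906294795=50321.96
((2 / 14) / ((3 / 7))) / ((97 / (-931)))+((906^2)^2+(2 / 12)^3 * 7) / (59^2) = 14116865240011279 / 72933912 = 193556945.64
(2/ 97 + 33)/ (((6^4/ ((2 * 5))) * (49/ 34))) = 272255/ 1539972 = 0.18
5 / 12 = 0.42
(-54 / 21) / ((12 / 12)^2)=-18 / 7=-2.57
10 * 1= 10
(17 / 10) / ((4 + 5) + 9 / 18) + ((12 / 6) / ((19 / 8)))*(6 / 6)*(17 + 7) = 1937 / 95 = 20.39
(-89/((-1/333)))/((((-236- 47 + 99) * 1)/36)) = -266733/46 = -5798.54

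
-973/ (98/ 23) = -3197/ 14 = -228.36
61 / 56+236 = 237.09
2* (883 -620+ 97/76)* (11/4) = 220935/152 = 1453.52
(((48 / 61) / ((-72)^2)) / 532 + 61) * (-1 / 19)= -213793777 / 66591504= -3.21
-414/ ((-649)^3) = 414/ 273359449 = 0.00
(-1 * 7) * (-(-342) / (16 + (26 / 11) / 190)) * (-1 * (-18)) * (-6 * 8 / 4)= 540373680 / 16733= 32293.89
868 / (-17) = -868 / 17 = -51.06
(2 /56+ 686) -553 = 3725 /28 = 133.04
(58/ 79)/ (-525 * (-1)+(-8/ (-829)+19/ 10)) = 480820/ 345078399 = 0.00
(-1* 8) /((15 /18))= -48 /5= -9.60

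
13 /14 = 0.93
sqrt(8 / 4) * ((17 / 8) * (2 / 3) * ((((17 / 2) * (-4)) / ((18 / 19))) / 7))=-5491 * sqrt(2) / 756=-10.27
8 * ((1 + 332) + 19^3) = 57536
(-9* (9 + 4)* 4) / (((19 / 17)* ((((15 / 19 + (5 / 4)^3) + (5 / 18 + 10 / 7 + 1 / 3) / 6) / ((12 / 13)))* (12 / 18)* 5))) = -133249536 / 3542215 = -37.62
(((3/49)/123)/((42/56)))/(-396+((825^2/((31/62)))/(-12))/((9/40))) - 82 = -62340483437/760249798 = -82.00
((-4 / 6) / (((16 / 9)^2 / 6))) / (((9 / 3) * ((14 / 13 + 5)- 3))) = -351 / 2560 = -0.14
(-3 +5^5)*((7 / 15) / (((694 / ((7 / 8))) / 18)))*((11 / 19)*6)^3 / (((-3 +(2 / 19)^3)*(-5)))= 16492711158 / 178436075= 92.43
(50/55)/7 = 10/77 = 0.13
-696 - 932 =-1628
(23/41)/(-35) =-23/1435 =-0.02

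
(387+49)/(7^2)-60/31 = 10576/1519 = 6.96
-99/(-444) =33/148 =0.22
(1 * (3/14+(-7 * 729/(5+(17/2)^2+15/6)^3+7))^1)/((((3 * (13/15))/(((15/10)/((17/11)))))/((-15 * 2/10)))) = -147332941695/18261214972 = -8.07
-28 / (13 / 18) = -504 / 13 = -38.77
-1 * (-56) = 56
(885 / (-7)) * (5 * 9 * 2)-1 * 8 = -11386.57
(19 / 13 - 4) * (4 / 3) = -44 / 13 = -3.38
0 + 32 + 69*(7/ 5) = 643/ 5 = 128.60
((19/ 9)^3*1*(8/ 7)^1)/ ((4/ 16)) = 219488/ 5103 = 43.01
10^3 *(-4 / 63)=-4000 / 63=-63.49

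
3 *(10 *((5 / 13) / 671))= 150 / 8723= 0.02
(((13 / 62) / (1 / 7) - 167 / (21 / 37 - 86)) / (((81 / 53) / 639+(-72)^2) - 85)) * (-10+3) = -2524028487 / 537201948596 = -0.00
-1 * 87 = -87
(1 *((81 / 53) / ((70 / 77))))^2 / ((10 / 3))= 2381643 / 2809000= 0.85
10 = 10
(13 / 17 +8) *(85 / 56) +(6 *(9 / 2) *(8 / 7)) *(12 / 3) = 7657 / 56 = 136.73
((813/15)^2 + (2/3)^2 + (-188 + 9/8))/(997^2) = 4952177/1789216200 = 0.00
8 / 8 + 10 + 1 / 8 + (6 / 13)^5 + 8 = 56870037 / 2970344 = 19.15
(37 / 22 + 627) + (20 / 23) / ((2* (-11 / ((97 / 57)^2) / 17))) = 1030350077 / 1643994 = 626.74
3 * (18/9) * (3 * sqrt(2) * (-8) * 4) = -576 * sqrt(2) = -814.59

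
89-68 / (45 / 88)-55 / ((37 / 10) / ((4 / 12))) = -81473 / 1665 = -48.93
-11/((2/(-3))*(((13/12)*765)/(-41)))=-902/1105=-0.82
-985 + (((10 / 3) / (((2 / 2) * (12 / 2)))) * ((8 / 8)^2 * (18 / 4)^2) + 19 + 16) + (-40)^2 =2645 / 4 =661.25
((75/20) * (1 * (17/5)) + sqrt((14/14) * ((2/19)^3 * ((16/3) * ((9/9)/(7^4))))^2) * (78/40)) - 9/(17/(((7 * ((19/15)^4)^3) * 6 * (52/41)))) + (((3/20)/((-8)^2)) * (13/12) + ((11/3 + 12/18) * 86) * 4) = 57745118392259155985106481297/56482907228102250000000000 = 1022.35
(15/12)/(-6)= -5/24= -0.21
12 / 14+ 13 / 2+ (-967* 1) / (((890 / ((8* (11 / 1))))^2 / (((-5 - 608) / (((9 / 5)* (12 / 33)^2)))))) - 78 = 121150118849 / 4990230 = 24277.46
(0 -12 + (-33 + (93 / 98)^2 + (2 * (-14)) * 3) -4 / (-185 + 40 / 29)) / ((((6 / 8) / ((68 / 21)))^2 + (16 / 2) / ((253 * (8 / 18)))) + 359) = -30650916457931968 / 85943985620252025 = -0.36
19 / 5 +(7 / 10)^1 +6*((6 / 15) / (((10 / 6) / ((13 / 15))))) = 1437 / 250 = 5.75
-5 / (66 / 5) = -0.38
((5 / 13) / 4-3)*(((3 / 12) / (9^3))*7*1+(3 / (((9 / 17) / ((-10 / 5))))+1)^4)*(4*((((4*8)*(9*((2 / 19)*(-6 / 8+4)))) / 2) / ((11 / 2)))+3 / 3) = -3512813686951 / 2881008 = -1219300.22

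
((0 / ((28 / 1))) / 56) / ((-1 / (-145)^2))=0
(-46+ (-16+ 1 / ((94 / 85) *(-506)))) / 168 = -2949053 / 7990752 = -0.37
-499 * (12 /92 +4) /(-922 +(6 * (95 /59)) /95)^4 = -574423498205 /201311205115881156608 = -0.00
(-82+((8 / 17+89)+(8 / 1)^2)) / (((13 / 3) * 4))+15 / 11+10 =150595 / 9724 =15.49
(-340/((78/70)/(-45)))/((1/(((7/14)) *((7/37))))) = 624750/481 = 1298.86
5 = 5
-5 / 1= -5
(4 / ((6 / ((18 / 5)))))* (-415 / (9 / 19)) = -6308 / 3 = -2102.67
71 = 71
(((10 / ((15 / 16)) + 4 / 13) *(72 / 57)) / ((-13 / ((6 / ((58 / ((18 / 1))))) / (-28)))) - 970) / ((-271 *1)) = 632231786 / 176646743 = 3.58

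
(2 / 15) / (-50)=-1 / 375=-0.00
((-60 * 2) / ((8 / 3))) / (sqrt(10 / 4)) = -9 * sqrt(10) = -28.46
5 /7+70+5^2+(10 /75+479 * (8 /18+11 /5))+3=430144 /315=1365.54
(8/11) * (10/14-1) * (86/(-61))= 1376/4697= 0.29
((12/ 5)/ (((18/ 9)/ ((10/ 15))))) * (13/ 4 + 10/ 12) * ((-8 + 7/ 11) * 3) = -3969/ 55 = -72.16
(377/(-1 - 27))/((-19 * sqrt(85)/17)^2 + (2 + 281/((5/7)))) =-32045/1193752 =-0.03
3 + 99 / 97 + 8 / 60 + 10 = 20594 / 1455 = 14.15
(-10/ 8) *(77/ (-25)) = 77/ 20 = 3.85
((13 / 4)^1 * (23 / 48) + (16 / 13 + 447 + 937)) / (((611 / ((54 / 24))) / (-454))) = -2357229063 / 1016704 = -2318.50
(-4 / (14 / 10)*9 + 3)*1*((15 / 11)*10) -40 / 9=-217730 / 693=-314.18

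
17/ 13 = 1.31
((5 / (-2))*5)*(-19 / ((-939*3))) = -475 / 5634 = -0.08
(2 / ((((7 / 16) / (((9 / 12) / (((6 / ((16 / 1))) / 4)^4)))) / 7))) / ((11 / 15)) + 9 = 41943931 / 99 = 423676.07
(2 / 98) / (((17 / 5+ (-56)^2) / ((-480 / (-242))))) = 1200 / 93067513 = 0.00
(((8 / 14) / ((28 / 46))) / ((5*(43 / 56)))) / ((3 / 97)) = 35696 / 4515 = 7.91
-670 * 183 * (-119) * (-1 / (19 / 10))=-145905900 / 19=-7679257.89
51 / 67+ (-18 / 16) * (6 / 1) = -5.99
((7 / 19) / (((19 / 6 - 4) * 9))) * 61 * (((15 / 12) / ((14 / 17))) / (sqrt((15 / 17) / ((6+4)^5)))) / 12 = -25925 * sqrt(102) / 2052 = -127.60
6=6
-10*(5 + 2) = -70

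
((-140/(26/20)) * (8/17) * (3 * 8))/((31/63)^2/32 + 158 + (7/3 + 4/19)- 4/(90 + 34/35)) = -5163295850496/681373488497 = -7.58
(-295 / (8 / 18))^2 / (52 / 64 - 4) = -138216.18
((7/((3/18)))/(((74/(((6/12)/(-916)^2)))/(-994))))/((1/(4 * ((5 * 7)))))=-365295/7761268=-0.05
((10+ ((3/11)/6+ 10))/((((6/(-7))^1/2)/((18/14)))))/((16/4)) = -1323/88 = -15.03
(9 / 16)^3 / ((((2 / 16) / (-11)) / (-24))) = 24057 / 64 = 375.89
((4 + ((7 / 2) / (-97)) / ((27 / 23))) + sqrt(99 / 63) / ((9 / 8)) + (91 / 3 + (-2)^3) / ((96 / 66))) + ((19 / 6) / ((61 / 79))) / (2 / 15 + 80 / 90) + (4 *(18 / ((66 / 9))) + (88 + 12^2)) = 8 *sqrt(77) / 63 + 171475976117 / 646704432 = 266.27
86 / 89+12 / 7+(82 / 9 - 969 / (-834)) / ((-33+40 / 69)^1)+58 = 60.36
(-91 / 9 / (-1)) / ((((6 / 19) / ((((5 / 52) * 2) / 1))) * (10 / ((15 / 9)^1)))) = 665 / 648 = 1.03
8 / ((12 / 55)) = 110 / 3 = 36.67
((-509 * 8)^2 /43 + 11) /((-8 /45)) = -746174565 /344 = -2169112.11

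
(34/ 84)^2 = 289/ 1764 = 0.16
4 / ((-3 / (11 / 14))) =-22 / 21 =-1.05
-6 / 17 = -0.35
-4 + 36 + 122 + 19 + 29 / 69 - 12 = 11138 / 69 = 161.42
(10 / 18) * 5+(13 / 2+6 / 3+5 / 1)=293 / 18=16.28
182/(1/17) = 3094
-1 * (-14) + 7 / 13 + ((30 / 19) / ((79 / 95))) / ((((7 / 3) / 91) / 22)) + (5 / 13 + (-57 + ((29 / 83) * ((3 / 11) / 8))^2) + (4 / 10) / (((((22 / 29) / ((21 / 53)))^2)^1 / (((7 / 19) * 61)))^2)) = 151265507754923626298961031 / 94418702400264505165760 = 1602.07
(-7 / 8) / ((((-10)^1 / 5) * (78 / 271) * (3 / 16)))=1897 / 234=8.11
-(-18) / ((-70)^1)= -9 / 35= -0.26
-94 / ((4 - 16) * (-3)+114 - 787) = 94 / 637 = 0.15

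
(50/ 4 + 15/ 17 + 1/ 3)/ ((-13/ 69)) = -32177/ 442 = -72.80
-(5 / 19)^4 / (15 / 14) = -1750 / 390963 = -0.00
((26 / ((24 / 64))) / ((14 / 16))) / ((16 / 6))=208 / 7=29.71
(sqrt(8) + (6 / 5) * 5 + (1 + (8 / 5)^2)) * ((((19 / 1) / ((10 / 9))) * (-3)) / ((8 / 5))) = -122607 / 400 - 513 * sqrt(2) / 8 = -397.20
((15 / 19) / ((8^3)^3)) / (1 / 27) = 405 / 2550136832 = 0.00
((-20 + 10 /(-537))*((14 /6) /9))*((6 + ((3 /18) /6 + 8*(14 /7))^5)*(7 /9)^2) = -117910944443760379625 /35506312975872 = -3320844.51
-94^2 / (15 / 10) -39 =-17789 / 3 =-5929.67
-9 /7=-1.29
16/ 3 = 5.33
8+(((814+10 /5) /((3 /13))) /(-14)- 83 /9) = -15989 /63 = -253.79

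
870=870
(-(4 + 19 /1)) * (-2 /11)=46 /11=4.18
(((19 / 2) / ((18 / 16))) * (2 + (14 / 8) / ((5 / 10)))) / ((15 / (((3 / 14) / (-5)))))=-209 / 1575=-0.13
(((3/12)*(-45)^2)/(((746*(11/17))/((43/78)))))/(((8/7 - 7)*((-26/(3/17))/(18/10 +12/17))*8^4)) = 25965765/63347710885888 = 0.00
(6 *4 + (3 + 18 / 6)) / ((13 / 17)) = 39.23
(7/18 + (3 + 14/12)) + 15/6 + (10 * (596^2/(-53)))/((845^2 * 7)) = 6715755409/953651790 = 7.04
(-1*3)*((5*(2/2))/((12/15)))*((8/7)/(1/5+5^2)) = -125/147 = -0.85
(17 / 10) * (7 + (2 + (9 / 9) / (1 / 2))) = 187 / 10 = 18.70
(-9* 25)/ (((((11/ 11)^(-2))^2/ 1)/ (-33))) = 7425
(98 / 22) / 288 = 49 / 3168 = 0.02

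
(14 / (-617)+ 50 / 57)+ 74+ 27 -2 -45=1929178 / 35169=54.85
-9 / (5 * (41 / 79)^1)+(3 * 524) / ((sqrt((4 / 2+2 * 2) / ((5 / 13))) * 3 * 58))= -711 / 205+131 * sqrt(390) / 1131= -1.18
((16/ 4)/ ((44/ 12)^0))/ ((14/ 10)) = 20/ 7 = 2.86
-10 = -10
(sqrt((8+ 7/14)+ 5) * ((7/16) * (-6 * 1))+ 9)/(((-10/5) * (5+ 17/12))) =-54/77+ 27 * sqrt(6)/88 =0.05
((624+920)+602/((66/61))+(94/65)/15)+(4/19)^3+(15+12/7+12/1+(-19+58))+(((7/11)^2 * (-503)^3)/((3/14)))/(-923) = 105663694433950927/402167690925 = 262735.41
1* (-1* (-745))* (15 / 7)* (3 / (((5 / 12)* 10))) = 8046 / 7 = 1149.43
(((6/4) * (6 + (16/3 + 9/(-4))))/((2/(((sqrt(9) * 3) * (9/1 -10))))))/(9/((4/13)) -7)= -981/356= -2.76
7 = 7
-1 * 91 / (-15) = 91 / 15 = 6.07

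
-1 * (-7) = 7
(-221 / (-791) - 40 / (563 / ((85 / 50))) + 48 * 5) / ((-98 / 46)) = -2459862765 / 21821317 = -112.73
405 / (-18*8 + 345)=135 / 67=2.01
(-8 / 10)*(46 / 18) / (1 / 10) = -184 / 9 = -20.44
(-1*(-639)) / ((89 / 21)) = 13419 / 89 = 150.78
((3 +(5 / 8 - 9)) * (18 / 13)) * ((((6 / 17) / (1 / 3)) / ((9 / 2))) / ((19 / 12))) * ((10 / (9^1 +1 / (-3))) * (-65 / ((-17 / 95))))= -1741500 / 3757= -463.53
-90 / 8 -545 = -2225 / 4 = -556.25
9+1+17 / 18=10.94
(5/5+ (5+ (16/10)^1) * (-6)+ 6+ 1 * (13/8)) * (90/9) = -1239/4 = -309.75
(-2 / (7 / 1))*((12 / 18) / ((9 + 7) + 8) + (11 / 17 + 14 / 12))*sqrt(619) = -161*sqrt(619) / 306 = -13.09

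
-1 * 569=-569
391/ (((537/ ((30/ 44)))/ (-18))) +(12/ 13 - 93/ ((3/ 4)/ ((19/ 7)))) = -61742281/ 179179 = -344.58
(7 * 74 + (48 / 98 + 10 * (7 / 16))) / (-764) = -0.68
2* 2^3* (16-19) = -48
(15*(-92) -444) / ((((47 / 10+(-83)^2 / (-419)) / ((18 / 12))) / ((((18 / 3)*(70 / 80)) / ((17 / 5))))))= 100308600 / 278783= 359.81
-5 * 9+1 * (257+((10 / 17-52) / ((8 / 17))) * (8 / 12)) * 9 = 3225 / 2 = 1612.50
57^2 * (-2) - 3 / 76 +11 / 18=-4444241 / 684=-6497.43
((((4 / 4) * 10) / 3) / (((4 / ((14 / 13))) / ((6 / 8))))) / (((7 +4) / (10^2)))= 6.12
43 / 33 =1.30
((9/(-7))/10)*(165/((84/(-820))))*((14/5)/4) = 4059/28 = 144.96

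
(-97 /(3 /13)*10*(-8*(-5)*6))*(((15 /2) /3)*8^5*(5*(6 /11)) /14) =-1239613440000 /77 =-16098875844.16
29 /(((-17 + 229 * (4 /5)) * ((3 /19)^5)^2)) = 889004607381145 /49069719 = 18117173.39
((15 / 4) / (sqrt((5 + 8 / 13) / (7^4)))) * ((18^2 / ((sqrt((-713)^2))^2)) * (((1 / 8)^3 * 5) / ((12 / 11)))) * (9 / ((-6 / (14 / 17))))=-22920975 * sqrt(949) / 1292054382592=-0.00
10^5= 100000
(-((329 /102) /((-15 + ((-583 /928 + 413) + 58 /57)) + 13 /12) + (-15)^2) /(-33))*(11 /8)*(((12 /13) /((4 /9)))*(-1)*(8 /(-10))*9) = 503614896093 /3592185850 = 140.20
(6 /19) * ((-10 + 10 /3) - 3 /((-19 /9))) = -1.66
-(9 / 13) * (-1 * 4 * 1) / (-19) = -36 / 247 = -0.15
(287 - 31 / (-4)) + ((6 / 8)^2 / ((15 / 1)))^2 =1886409 / 6400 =294.75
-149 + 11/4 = -585/4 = -146.25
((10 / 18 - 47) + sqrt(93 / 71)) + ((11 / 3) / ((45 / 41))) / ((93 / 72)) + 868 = sqrt(6603) / 71 + 127742 / 155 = 825.29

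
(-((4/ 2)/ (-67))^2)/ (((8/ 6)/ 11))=-33/ 4489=-0.01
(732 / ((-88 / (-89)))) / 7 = 16287 / 154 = 105.76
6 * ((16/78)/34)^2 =0.00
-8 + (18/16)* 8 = 1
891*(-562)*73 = -36554166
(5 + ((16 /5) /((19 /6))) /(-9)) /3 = 1393 /855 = 1.63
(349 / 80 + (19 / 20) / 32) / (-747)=-0.01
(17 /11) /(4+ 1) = 0.31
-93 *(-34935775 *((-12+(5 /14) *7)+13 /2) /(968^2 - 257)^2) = -9747081225 /877532412289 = -0.01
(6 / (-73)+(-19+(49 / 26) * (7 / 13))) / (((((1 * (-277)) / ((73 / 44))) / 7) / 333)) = 252.25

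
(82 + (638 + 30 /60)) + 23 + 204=1895 /2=947.50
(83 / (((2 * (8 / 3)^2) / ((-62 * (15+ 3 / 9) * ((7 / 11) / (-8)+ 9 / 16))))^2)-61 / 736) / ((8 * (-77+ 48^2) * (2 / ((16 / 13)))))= 63105168810373 / 21121108017152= 2.99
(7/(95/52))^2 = 132496/9025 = 14.68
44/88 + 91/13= 15/2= 7.50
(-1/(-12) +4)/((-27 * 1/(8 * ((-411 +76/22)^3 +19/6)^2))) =-14318943431289860370896161/2582935938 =-5543669597309950.93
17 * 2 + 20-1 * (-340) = 394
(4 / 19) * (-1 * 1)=-4 / 19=-0.21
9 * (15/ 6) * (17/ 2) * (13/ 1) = 9945/ 4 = 2486.25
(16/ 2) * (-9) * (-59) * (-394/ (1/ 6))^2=23739931008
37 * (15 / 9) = 61.67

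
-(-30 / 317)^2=-900 / 100489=-0.01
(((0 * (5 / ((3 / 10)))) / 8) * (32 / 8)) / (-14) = 0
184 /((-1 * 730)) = -92 /365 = -0.25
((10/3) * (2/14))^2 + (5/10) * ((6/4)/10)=5323/17640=0.30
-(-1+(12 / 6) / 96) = 47 / 48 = 0.98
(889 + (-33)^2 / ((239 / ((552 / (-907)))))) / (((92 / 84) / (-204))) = -822999535596 / 4985779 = -165069.40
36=36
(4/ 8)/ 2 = 1/ 4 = 0.25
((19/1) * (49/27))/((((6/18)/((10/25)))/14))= 26068/45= 579.29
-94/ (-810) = 47/ 405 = 0.12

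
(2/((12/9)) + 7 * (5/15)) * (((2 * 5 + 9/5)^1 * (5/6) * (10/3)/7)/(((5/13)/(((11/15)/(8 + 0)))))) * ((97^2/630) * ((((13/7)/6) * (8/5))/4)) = 23735736167/3000564000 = 7.91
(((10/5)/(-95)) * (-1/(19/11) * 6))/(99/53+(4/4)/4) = 27984/810445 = 0.03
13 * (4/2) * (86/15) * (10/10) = 2236/15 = 149.07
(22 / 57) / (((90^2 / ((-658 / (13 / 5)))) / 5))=-3619 / 60021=-0.06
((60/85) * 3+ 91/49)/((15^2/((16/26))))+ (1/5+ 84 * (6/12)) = 42.21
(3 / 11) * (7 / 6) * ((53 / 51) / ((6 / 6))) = 371 / 1122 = 0.33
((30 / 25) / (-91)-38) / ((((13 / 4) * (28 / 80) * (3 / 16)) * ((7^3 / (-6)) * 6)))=4427776 / 8521149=0.52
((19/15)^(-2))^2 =50625/130321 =0.39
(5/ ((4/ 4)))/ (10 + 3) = 5/ 13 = 0.38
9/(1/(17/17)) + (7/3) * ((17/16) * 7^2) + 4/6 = 131.15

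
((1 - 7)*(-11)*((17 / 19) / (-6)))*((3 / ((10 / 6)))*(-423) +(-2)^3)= 719389 / 95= 7572.52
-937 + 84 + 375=-478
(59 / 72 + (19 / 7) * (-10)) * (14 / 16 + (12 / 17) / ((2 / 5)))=-4762853 / 68544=-69.49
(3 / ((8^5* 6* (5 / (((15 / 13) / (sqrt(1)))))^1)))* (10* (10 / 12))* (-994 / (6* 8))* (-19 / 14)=33725 / 40894464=0.00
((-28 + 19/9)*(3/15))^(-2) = 2025/54289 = 0.04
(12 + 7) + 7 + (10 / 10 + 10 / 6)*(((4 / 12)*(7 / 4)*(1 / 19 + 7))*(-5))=-4934 / 171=-28.85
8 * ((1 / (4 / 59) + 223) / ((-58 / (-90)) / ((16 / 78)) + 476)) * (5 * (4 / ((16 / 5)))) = 1426500 / 57497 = 24.81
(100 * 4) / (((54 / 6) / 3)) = 400 / 3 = 133.33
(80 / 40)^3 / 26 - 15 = -14.69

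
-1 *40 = -40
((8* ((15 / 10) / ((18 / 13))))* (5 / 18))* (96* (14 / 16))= 1820 / 9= 202.22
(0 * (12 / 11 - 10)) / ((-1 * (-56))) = 0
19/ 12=1.58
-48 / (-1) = 48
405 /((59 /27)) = 10935 /59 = 185.34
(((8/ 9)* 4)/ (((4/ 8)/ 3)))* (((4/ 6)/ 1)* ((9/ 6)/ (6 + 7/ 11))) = 3.21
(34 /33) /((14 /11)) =17 /21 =0.81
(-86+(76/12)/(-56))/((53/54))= -130203/1484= -87.74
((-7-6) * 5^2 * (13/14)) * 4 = -8450/7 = -1207.14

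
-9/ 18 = -1/ 2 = -0.50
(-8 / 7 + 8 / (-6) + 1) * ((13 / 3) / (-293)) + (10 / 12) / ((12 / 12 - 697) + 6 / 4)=58778 / 2848839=0.02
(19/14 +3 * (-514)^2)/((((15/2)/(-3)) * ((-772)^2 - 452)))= -11096251/20843620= -0.53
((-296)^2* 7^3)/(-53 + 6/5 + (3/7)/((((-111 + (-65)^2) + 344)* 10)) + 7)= -625207799552/932019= -670810.14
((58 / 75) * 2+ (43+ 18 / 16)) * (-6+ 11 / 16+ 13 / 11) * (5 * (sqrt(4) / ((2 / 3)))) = -19921981 / 7040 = -2829.83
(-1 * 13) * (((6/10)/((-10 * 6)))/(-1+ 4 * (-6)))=-13/2500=-0.01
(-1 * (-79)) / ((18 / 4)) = 158 / 9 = 17.56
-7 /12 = -0.58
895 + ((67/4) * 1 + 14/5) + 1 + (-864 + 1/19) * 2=-308691/380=-812.34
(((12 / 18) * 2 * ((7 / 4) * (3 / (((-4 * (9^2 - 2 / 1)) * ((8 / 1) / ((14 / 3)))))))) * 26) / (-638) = 637 / 1209648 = 0.00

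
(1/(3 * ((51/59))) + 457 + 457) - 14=137759/153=900.39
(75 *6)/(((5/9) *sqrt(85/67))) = 162 *sqrt(5695)/17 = 719.14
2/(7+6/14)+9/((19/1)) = 367/494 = 0.74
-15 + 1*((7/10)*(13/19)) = -2759/190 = -14.52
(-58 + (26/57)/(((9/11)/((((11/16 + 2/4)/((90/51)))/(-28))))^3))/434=-153973036172511679/1152142834139136000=-0.13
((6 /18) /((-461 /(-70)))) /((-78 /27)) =-105 /5993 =-0.02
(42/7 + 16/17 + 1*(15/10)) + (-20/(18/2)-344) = -103361/306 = -337.78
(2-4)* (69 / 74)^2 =-4761 / 2738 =-1.74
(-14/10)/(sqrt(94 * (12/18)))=-7 * sqrt(141)/470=-0.18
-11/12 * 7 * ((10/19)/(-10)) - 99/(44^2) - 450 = -4511525/10032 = -449.71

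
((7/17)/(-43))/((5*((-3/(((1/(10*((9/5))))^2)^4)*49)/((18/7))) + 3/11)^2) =-847/877583758081243543853960834739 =-0.00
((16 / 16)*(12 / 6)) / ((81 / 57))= 38 / 27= 1.41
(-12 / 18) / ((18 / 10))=-10 / 27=-0.37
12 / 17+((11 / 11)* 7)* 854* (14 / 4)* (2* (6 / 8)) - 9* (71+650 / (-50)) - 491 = 1032655 / 34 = 30372.21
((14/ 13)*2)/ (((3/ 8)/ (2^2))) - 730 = -27574/ 39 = -707.03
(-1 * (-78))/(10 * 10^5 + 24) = 39/500012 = 0.00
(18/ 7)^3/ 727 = 5832/ 249361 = 0.02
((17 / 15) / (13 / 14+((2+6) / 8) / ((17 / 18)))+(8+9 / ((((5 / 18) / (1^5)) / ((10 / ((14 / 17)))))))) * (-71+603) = 1517360672 / 7095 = 213863.38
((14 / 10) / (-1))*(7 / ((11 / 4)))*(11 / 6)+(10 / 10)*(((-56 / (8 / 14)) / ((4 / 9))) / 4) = -7399 / 120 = -61.66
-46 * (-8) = 368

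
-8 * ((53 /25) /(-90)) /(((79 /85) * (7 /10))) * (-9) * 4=-28832 /2765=-10.43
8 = 8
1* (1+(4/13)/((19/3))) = 259/247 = 1.05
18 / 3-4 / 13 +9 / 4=413 / 52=7.94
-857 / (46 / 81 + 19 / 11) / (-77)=69417 / 14315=4.85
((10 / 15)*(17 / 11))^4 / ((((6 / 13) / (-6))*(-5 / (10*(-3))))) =-34744736 / 395307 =-87.89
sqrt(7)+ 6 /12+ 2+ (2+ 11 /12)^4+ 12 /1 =sqrt(7)+ 1801297 /20736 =89.51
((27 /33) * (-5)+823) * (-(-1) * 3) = 27024 /11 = 2456.73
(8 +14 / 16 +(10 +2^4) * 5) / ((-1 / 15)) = -16665 / 8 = -2083.12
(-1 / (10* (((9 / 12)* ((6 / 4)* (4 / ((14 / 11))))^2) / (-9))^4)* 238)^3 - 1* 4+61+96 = 94694365296227804489648922745458181 / 654318972870484080973094436610125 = 144.72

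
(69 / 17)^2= 4761 / 289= 16.47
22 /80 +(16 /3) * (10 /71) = 8743 /8520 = 1.03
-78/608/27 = -13/2736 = -0.00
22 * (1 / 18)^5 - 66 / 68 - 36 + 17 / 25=-14571871349 / 401533200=-36.29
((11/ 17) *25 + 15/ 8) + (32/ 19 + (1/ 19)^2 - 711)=-33938177/ 49096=-691.26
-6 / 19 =-0.32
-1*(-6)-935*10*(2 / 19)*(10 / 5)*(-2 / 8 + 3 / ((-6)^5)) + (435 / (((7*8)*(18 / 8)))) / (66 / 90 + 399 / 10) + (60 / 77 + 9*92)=767189129417 / 577820628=1327.73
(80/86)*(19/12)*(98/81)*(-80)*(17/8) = -3165400/10449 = -302.94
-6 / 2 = -3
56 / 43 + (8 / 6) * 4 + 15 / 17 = 16487 / 2193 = 7.52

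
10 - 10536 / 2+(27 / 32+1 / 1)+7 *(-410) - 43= -261413 / 32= -8169.16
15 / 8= 1.88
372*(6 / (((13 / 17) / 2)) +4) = 95232 / 13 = 7325.54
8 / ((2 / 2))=8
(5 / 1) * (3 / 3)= 5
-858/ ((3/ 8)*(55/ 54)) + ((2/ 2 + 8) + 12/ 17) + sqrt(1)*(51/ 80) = -3041037/ 1360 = -2236.06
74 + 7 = 81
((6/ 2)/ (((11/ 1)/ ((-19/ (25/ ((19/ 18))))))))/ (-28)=361/ 46200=0.01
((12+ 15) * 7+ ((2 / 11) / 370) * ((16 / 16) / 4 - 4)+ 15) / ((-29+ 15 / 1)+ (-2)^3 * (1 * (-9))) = 332109 / 94424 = 3.52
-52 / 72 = -13 / 18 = -0.72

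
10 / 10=1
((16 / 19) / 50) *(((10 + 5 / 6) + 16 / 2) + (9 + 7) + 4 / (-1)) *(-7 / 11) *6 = -2072 / 1045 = -1.98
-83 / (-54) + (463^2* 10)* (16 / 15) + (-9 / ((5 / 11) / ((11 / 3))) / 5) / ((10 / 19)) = 7717196078 / 3375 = 2286576.62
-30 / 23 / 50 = -3 / 115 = -0.03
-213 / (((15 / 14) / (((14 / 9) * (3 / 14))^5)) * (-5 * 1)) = 994 / 6075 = 0.16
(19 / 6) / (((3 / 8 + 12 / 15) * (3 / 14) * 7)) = 760 / 423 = 1.80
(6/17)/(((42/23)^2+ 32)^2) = 839523/2969822344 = 0.00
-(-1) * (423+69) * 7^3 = 168756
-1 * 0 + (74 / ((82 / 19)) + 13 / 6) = 19.31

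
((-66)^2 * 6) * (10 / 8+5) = 163350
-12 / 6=-2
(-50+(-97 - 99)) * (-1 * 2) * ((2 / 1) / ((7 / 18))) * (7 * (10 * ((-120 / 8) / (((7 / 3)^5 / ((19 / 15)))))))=-817763040 / 16807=-48656.10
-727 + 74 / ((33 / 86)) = -17627 / 33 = -534.15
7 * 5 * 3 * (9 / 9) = 105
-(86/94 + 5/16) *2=-923/376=-2.45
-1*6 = -6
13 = 13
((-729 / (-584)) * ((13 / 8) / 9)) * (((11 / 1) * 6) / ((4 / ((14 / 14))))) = 34749 / 9344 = 3.72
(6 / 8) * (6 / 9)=1 / 2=0.50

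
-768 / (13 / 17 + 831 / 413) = -674016 / 2437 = -276.58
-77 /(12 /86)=-3311 /6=-551.83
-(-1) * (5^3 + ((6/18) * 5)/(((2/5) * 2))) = 1525/12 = 127.08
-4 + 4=0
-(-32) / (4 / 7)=56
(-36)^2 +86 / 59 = 1297.46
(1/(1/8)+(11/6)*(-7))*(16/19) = -232/57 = -4.07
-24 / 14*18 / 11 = -2.81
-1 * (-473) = 473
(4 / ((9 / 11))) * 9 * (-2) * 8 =-704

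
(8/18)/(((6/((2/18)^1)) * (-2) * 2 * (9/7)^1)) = -7/4374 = -0.00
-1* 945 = -945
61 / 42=1.45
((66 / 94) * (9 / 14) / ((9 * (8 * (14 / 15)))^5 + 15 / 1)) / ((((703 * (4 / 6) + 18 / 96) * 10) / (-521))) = -77368500 / 2113878627774965093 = -0.00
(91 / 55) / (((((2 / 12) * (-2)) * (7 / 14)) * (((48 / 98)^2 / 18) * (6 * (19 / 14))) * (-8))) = 1529437 / 133760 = 11.43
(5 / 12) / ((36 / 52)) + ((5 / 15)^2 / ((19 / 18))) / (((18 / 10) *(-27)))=11075 / 18468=0.60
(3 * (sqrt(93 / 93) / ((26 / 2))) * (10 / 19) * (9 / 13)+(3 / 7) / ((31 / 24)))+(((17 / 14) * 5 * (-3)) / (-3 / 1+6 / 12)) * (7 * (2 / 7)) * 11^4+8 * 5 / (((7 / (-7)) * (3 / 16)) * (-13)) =445993385692 / 2090361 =213357.11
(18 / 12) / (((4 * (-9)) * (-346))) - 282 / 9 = -31.33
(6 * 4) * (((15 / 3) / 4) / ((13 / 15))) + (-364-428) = -9846 / 13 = -757.38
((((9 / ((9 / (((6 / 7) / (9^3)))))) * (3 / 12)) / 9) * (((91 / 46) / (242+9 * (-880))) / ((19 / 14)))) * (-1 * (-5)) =-455 / 14676020964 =-0.00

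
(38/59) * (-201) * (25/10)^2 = -95475/118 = -809.11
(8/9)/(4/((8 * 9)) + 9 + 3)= 0.07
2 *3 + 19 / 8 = 67 / 8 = 8.38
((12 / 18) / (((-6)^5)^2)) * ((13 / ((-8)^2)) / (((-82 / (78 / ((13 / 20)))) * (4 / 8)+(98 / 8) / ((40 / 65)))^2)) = 325 / 55547555543136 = 0.00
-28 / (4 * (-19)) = 7 / 19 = 0.37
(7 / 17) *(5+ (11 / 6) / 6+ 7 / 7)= 1589 / 612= 2.60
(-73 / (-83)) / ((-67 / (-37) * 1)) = 2701 / 5561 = 0.49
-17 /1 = -17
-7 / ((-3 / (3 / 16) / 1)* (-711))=-7 / 11376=-0.00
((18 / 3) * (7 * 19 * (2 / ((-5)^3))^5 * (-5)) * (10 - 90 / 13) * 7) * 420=120121344 / 3173828125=0.04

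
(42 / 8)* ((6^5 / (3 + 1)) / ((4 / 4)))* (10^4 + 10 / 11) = 1122762060 / 11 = 102069278.18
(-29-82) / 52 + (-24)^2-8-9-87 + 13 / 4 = 12301 / 26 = 473.12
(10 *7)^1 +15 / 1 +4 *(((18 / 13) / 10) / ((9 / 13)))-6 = 399 / 5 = 79.80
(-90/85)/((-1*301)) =18/5117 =0.00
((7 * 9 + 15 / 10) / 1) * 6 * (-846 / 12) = -54567 / 2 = -27283.50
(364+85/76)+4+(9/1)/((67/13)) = 1888443/5092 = 370.86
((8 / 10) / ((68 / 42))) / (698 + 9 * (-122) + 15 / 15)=-2 / 1615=-0.00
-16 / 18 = -8 / 9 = -0.89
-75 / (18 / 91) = -379.17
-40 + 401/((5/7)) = 2607/5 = 521.40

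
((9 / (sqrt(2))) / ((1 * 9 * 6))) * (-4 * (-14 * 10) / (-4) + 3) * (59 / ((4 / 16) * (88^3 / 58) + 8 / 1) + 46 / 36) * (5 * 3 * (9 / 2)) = -227804285 * sqrt(2) / 227776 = -1414.39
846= 846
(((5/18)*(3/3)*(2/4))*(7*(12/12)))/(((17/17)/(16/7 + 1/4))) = 355/144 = 2.47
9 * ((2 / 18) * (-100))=-100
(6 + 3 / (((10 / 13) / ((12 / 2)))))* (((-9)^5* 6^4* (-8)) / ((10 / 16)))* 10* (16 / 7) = 3291294892032 / 5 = 658258978406.40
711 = 711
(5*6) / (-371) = -0.08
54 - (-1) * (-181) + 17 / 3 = -364 / 3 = -121.33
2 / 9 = 0.22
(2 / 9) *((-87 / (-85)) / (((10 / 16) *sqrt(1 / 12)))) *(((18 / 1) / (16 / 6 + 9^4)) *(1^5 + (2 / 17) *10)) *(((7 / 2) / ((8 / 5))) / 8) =0.00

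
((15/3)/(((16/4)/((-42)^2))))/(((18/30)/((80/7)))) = 42000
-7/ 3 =-2.33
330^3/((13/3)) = 107811000/13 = 8293153.85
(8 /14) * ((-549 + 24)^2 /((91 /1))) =22500 /13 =1730.77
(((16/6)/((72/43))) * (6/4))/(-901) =-43/16218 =-0.00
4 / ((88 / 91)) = 91 / 22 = 4.14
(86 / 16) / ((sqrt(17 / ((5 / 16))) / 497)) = 21371*sqrt(85) / 544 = 362.19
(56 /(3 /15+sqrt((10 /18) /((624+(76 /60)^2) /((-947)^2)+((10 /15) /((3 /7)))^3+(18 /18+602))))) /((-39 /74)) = -205483802723523520 /377916519551649+2943276000 * sqrt(12396464932645) /125972173183883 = -461.46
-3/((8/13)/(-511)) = 19929/8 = 2491.12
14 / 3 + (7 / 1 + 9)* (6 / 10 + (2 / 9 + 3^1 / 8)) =1072 / 45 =23.82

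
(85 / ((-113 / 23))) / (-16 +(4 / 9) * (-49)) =207 / 452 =0.46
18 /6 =3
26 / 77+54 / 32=2495 / 1232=2.03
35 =35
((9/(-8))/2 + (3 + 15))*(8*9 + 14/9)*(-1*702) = -3601611/4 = -900402.75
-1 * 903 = -903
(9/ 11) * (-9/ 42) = -27/ 154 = -0.18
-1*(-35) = 35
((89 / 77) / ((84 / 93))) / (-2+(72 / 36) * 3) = 2759 / 8624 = 0.32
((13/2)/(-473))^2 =169/894916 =0.00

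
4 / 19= 0.21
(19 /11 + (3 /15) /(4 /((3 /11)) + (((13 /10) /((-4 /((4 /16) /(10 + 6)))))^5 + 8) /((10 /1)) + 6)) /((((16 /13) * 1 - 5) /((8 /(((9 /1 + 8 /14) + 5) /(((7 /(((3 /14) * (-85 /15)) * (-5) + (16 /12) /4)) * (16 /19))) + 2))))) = -15755308493899683494810752 /76224907154332641096253653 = -0.21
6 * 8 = 48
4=4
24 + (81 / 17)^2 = 13497 / 289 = 46.70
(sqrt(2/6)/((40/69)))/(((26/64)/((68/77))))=6256 * sqrt(3)/5005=2.16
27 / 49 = 0.55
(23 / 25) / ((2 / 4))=1.84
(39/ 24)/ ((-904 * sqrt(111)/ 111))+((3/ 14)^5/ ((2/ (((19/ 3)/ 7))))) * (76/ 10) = -0.02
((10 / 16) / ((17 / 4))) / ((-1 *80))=-1 / 544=-0.00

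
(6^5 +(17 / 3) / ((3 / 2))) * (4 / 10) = 140036 / 45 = 3111.91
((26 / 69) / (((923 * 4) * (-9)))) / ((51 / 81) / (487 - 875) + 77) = -194 / 1317234955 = -0.00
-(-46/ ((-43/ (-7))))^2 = -103684/ 1849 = -56.08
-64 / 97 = -0.66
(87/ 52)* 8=174/ 13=13.38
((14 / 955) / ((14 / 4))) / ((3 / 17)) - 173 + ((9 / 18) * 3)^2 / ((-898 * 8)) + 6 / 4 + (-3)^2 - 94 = -21115367897 / 82328640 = -256.48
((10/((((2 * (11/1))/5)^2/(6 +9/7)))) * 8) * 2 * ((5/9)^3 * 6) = 4250000/68607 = 61.95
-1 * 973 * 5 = -4865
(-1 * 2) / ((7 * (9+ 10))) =-2 / 133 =-0.02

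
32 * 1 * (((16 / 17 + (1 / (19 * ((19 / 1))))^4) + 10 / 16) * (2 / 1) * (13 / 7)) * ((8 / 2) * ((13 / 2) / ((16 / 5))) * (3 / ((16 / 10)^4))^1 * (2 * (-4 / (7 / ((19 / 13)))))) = -1156.47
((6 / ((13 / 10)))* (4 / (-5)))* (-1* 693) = 2558.77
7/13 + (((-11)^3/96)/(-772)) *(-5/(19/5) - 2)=2922269/6101888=0.48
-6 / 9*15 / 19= -0.53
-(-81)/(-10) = -8.10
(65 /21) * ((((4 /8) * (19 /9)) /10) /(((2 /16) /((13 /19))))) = 338 /189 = 1.79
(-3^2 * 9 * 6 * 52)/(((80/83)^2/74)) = -805206987/400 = -2013017.47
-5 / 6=-0.83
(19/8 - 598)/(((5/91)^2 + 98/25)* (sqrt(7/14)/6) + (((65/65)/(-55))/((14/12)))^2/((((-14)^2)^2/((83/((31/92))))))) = 25796457167348571078375/5944595926662691607479273 - 21661378560583320952412144125* sqrt(2)/23778383706650766429917092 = -1288.30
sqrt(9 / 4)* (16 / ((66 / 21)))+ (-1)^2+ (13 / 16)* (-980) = -34655 / 44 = -787.61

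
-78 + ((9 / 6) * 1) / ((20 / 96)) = -354 / 5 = -70.80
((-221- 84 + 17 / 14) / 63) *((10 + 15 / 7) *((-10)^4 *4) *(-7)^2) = -7230100000 / 63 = -114763492.06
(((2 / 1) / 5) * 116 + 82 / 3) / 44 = 553 / 330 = 1.68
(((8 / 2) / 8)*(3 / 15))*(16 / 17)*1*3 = 24 / 85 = 0.28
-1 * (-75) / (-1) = -75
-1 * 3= -3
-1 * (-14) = 14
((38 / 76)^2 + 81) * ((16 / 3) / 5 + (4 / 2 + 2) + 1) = 5915 / 12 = 492.92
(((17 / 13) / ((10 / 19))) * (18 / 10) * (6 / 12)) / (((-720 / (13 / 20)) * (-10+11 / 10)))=323 / 1424000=0.00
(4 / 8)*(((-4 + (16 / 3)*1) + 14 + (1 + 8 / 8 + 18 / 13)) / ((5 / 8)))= 584 / 39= 14.97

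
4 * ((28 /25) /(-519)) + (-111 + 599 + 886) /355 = 3557578 /921225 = 3.86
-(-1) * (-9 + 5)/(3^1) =-4/3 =-1.33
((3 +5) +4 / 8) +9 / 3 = 23 / 2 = 11.50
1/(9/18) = 2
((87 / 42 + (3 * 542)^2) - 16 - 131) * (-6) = -15862386.43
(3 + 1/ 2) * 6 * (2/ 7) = 6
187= 187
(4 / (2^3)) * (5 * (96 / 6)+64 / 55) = 2232 / 55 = 40.58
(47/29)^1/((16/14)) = 329/232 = 1.42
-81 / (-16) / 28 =81 / 448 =0.18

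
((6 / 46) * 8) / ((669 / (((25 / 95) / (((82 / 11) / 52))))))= 11440 / 3995491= 0.00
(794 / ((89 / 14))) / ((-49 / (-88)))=139744 / 623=224.31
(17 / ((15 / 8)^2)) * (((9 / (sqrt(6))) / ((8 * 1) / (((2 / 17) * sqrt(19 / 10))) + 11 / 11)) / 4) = -2584 * sqrt(6) / 3466575 + 18496 * sqrt(285) / 3466575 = 0.09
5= 5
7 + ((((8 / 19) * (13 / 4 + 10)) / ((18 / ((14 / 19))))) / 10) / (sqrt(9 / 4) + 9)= 341251 / 48735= 7.00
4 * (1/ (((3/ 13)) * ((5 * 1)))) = 52/ 15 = 3.47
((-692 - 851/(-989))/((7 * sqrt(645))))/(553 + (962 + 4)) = -29719 * sqrt(645)/294906255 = -0.00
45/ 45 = 1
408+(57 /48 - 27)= 6115 /16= 382.19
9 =9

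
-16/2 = -8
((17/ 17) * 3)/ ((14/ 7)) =3/ 2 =1.50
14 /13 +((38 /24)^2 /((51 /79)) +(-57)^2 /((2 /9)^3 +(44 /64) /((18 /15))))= 5569.36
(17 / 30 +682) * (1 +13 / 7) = 40954 / 21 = 1950.19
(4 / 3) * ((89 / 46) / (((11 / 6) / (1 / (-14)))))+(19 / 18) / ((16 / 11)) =318875 / 510048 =0.63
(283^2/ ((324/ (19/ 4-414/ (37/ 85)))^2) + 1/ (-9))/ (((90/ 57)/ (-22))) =-65668745731725829/ 6898182912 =-9519716.51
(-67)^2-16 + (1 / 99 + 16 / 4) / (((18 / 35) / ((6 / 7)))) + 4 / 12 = 1330565 / 297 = 4480.02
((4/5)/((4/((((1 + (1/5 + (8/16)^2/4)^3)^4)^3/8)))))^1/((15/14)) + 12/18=22573514002720665152520779778017640217945601843817109628777320680632349/32451855365842672678315602057625600000000000000000000000000000000000000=0.70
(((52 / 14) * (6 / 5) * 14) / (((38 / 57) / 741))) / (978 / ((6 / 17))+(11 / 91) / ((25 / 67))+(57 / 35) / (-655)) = 20670298740 / 825923081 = 25.03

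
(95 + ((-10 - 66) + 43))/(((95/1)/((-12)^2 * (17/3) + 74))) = 580.84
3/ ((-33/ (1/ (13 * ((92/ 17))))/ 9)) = -0.01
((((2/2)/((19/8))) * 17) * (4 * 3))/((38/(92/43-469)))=-16381200/15523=-1055.29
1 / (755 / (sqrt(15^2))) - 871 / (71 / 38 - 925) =5103035 / 5296929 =0.96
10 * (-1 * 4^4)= -2560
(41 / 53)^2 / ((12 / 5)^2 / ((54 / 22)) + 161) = 126075 / 34413059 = 0.00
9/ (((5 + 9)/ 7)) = 9/ 2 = 4.50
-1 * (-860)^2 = -739600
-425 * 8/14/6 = -850/21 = -40.48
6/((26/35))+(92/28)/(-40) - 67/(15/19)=-839441/10920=-76.87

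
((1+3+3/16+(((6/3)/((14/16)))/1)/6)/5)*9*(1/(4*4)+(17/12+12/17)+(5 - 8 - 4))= -1206203/30464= -39.59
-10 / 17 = -0.59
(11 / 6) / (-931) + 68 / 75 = 126341 / 139650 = 0.90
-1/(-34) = 1/34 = 0.03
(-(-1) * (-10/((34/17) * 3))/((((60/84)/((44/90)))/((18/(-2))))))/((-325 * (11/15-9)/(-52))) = -154/775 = -0.20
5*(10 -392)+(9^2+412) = -1417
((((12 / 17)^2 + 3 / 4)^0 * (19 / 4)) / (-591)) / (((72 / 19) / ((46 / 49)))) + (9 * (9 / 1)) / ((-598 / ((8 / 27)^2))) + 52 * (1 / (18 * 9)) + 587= 2196866927681 / 3740576112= 587.31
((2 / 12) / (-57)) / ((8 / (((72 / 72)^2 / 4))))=-1 / 10944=-0.00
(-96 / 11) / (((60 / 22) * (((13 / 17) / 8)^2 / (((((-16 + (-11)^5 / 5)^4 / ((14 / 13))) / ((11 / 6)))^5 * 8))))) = -175916333495085978131358446054167284302782309053103270880596703294665368823353535910571085926697613877367904805838848 / 1290695265293121337890625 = -136295792062996971801078300000000000000000000000000000000000000000000000000000000000000000000.00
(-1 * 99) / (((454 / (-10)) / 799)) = 395505 / 227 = 1742.31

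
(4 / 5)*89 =356 / 5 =71.20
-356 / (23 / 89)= -1377.57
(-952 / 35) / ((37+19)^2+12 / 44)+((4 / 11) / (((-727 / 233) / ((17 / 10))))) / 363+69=68.99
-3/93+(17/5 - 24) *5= -3194/31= -103.03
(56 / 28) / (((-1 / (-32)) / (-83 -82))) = -10560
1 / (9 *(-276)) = -1 / 2484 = -0.00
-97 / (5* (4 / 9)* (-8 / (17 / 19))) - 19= -42919 / 3040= -14.12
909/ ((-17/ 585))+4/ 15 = -7976407/ 255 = -31280.03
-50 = -50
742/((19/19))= 742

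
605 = 605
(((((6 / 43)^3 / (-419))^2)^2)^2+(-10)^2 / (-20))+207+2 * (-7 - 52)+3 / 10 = 1278741300841518952412003373615546274035779819521029409280605323 / 15168935953042929447354725665664843108372239289883938624726410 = 84.30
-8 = -8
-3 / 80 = -0.04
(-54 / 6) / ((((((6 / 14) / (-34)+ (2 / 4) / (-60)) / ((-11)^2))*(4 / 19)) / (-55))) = -4062677850 / 299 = -13587551.34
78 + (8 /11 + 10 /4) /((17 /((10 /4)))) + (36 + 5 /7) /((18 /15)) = 1713269 /15708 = 109.07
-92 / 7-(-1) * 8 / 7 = -12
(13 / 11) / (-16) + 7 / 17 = 1011 / 2992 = 0.34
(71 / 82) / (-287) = -71 / 23534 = -0.00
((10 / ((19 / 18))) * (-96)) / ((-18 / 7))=6720 / 19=353.68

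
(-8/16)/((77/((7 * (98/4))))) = -1.11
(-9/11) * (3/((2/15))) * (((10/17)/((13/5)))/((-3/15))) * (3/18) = 16875/4862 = 3.47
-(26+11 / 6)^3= -4657463 / 216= -21562.33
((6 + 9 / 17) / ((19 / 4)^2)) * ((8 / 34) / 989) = 7104 / 103181381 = 0.00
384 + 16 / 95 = 36496 / 95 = 384.17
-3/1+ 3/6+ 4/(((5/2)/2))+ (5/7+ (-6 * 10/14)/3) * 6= -251/70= -3.59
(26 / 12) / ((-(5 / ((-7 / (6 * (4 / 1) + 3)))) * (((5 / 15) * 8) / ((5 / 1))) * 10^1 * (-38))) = -91 / 164160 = -0.00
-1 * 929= -929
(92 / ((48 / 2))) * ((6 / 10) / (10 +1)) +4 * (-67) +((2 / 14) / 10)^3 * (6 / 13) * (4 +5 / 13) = -85376694069 / 318818500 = -267.79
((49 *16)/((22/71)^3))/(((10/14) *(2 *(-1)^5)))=-122763473/6655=-18446.80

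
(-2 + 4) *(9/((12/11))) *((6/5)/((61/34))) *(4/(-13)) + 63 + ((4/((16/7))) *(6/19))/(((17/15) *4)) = 611928279/10245560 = 59.73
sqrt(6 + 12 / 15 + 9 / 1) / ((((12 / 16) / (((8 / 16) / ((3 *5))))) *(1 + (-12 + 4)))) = -2 *sqrt(395) / 1575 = -0.03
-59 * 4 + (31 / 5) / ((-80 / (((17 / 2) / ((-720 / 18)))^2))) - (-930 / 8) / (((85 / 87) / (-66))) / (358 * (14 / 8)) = -248.54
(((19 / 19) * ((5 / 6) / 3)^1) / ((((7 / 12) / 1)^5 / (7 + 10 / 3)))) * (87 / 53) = 62138880 / 890771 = 69.76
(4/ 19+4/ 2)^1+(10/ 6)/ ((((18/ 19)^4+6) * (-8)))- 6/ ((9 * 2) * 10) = 4340679053/ 2022136560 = 2.15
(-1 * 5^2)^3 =-15625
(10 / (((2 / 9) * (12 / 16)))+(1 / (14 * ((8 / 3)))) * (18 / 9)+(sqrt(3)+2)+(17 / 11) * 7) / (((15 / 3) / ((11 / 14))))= 11 * sqrt(3) / 70+44889 / 3920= 11.72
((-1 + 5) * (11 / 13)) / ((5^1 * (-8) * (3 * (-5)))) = 11 / 1950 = 0.01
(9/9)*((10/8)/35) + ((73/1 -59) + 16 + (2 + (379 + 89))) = 14001/28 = 500.04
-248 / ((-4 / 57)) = 3534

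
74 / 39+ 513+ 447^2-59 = 7810331 / 39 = 200264.90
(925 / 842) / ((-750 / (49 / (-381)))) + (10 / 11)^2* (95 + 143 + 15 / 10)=197.93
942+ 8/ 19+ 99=19787/ 19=1041.42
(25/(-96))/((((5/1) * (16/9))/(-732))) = 2745/128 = 21.45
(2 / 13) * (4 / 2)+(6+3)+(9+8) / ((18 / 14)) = 2636 / 117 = 22.53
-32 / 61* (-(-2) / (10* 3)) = -32 / 915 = -0.03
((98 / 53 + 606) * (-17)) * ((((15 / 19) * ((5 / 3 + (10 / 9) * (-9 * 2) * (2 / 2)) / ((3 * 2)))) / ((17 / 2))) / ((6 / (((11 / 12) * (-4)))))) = -48726700 / 27189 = -1792.15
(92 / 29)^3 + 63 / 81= 7178915 / 219501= 32.71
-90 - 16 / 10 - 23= -573 / 5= -114.60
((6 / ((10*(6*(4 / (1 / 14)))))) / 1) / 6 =1 / 3360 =0.00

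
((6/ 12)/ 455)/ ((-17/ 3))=-3/ 15470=-0.00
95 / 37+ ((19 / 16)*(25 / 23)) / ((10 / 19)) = 136705 / 27232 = 5.02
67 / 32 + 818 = 26243 / 32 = 820.09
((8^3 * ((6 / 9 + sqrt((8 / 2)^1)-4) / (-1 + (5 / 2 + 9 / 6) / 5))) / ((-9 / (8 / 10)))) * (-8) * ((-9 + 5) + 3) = -65536 / 27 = -2427.26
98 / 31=3.16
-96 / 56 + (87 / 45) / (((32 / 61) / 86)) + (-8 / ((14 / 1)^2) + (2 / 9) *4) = 11151289 / 35280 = 316.08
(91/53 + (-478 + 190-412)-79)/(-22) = 20598/583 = 35.33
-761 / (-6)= 761 / 6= 126.83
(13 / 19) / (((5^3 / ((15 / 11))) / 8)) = 312 / 5225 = 0.06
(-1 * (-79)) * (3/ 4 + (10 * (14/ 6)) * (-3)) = -21883/ 4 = -5470.75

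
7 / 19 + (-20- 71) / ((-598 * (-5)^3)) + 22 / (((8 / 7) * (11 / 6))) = 593621 / 54625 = 10.87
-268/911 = -0.29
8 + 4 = 12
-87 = -87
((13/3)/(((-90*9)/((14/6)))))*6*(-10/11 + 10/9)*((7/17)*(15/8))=-3185/272646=-0.01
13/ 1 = 13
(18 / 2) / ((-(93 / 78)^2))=-6084 / 961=-6.33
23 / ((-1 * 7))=-23 / 7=-3.29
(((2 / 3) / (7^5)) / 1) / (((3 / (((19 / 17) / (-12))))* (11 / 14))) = -19 / 12122649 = -0.00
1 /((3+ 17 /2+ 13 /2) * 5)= 1 /90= 0.01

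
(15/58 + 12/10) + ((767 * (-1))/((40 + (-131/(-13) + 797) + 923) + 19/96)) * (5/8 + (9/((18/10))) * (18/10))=-1737293991/640697870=-2.71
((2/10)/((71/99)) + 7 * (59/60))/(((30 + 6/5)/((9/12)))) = 2347/13632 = 0.17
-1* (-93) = 93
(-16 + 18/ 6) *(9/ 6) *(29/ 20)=-1131/ 40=-28.28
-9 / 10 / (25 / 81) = -729 / 250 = -2.92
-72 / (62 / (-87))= 101.03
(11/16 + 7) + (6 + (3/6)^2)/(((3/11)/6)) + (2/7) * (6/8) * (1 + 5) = 16405/112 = 146.47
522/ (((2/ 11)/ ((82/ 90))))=13079/ 5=2615.80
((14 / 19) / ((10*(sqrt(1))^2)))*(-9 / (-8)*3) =189 / 760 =0.25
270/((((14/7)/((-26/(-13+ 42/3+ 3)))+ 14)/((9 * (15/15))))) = 15795/89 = 177.47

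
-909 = -909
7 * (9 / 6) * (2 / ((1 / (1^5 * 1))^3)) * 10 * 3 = 630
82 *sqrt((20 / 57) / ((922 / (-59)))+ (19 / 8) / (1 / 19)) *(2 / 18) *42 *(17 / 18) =4879 *sqrt(498279031458) / 1418958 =2427.16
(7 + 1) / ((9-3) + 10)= 1 / 2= 0.50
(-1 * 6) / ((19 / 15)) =-90 / 19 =-4.74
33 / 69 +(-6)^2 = 839 / 23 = 36.48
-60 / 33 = -20 / 11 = -1.82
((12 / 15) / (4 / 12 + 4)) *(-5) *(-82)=984 / 13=75.69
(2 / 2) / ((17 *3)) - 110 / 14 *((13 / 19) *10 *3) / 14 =-546044 / 47481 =-11.50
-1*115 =-115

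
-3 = -3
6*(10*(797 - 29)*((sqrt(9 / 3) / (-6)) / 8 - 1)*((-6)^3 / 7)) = 207360*sqrt(3) / 7 + 9953280 / 7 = 1473205.44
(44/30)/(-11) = -2/15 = -0.13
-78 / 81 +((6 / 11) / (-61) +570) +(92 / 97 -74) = 871603892 / 1757349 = 495.98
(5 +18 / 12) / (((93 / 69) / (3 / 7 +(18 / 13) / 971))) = 873885 / 421414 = 2.07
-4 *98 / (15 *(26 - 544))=28 / 555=0.05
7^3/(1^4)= 343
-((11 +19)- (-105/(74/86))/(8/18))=-45075/148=-304.56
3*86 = 258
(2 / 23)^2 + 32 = 16932 / 529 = 32.01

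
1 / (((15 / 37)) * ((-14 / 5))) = -0.88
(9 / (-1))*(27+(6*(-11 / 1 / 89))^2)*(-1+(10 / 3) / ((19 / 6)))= -1964007 / 150499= -13.05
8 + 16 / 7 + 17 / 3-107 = -1912 / 21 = -91.05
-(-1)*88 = 88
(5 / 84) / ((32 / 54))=45 / 448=0.10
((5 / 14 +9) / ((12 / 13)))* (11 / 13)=1441 / 168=8.58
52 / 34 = 26 / 17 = 1.53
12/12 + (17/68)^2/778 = 12449/12448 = 1.00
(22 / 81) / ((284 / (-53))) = -583 / 11502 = -0.05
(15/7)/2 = 15/14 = 1.07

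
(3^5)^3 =14348907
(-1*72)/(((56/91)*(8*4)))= -117/32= -3.66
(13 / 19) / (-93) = -0.01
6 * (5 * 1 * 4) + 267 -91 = 296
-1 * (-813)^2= -660969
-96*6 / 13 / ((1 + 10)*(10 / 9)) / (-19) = 2592 / 13585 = 0.19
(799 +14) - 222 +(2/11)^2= 591.03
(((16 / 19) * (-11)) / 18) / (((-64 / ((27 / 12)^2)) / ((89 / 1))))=8811 / 2432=3.62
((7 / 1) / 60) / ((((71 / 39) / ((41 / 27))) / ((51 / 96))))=63427 / 1226880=0.05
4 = 4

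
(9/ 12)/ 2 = 3/ 8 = 0.38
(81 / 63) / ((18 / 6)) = 3 / 7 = 0.43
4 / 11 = 0.36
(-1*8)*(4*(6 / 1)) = -192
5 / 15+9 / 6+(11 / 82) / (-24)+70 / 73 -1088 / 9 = -50901121 / 430992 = -118.10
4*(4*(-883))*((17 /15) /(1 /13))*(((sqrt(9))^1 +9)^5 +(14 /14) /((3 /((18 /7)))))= -362566327136 /7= -51795189590.86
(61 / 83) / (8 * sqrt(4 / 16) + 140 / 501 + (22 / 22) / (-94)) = 0.17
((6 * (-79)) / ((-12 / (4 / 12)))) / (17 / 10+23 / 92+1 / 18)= 2370 / 361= 6.57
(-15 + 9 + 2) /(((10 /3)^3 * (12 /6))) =-0.05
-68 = -68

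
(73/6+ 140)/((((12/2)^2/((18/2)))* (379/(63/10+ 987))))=3022943/30320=99.70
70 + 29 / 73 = 5139 / 73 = 70.40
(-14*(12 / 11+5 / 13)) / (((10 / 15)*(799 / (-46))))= 203826 / 114257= 1.78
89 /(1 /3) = 267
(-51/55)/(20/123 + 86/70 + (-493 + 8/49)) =307377/162906832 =0.00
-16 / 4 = -4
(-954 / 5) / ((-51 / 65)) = 4134 / 17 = 243.18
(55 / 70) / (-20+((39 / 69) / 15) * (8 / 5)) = -18975 / 481544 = -0.04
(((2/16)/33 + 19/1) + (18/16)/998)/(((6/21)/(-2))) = -35050841/263472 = -133.03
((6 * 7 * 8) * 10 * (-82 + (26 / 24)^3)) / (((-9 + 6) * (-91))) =-697495 / 702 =-993.58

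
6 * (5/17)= 30/17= 1.76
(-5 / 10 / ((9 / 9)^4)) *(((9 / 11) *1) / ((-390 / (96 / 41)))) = 72 / 29315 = 0.00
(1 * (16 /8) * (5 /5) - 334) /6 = -166 /3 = -55.33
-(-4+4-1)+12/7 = 19/7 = 2.71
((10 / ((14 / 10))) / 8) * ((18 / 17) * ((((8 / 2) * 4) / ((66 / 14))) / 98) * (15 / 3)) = 1500 / 9163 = 0.16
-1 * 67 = -67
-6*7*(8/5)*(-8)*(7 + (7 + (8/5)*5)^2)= 623616/5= 124723.20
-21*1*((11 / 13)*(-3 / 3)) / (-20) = -231 / 260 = -0.89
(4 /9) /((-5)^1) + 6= 266 /45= 5.91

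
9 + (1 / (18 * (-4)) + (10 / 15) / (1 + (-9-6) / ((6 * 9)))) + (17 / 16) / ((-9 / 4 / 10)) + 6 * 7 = 47.19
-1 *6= -6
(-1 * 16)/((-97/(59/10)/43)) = 20296/485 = 41.85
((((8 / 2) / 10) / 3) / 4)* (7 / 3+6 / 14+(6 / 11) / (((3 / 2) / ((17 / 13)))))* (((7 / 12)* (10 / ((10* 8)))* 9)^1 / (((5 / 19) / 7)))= 646513 / 343200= 1.88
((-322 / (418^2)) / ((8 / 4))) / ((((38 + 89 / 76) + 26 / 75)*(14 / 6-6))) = 36225 / 5696372539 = 0.00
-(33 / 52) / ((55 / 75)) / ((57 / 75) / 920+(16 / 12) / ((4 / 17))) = -0.15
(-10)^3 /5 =-200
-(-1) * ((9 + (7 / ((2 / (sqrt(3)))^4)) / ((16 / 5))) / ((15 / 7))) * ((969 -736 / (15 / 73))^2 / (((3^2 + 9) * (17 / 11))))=11473065538781 / 9792000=1171677.44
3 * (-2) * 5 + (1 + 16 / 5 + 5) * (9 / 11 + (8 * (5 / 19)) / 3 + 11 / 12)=-15849 / 2090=-7.58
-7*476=-3332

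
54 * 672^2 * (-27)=-658409472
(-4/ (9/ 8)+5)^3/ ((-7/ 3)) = -2197/ 1701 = -1.29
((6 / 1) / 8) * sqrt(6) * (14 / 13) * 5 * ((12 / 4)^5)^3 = 1506635235 * sqrt(6) / 26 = 141941829.01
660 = 660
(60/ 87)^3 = 8000/ 24389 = 0.33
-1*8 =-8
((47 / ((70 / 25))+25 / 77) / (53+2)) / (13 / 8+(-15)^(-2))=0.19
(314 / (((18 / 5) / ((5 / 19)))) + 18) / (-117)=-7003 / 20007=-0.35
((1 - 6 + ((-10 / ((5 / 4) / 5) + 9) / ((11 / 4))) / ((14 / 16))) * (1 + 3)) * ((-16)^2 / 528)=-29376 / 847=-34.68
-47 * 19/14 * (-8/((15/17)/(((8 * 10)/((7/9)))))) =2914752/49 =59484.73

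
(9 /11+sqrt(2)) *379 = 3411 /11+379 *sqrt(2) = 846.08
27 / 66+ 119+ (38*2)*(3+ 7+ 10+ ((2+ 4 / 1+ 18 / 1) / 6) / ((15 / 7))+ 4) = 2085.28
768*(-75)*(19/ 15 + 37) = -2204160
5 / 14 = 0.36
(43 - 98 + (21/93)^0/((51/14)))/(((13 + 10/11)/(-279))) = 951731/867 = 1097.73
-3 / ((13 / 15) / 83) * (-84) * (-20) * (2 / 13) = -12549600 / 169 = -74257.99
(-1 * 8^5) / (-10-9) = 32768 / 19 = 1724.63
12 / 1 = 12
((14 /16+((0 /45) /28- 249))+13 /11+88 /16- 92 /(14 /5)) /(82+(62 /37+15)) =-2083951 /749672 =-2.78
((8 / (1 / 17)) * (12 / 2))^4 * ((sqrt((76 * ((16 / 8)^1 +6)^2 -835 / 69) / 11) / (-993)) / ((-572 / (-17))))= -209366433792 * sqrt(254098779) / 11975249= -278691544.42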